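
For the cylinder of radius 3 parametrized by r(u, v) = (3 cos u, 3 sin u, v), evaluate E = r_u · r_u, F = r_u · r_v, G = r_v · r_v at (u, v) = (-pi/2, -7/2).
E = 9;  F = 0;  G = 1

Partials: r_u = (-3*sin(u), 3*cos(u), 0), r_v = (0, 0, 1). As functions of (u, v):
  E = r_u · r_u = 9,
  F = r_u · r_v = 0,
  G = r_v · r_v = 1.
Evaluating at (u, v) = (-pi/2, -7/2): E = 9, F = 0, G = 1.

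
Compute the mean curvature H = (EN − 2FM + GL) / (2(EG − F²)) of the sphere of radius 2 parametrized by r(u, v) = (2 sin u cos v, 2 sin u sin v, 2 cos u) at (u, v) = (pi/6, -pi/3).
H = -1/2

With E = 4, F = 0, G = 4*sin(u)^2, L = -2*sin(u)/Abs(sin(u)), M = 0, N = -2*sin(u)^3/Abs(sin(u)), assemble
  H = (EN − 2FM + GL) / (2(EG − F²)) = -sin(u)/(2*Abs(sin(u))).
At (u, v) = (pi/6, -pi/3): H = -1/2.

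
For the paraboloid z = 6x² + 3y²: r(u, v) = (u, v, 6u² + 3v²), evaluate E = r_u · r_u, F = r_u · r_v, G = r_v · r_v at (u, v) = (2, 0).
E = 577;  F = 0;  G = 1

Partials: r_u = (1, 0, 12*u), r_v = (0, 1, 6*v). As functions of (u, v):
  E = r_u · r_u = 144*u^2 + 1,
  F = r_u · r_v = 72*u*v,
  G = r_v · r_v = 36*v^2 + 1.
Evaluating at (u, v) = (2, 0): E = 577, F = 0, G = 1.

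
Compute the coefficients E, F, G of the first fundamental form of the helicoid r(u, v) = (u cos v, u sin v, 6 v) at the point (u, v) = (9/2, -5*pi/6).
E = 1;  F = 0;  G = 225/4

Partials: r_u = (cos(v), sin(v), 0), r_v = (-u*sin(v), u*cos(v), 6). As functions of (u, v):
  E = r_u · r_u = 1,
  F = r_u · r_v = 0,
  G = r_v · r_v = u^2 + 36.
Evaluating at (u, v) = (9/2, -5*pi/6): E = 1, F = 0, G = 225/4.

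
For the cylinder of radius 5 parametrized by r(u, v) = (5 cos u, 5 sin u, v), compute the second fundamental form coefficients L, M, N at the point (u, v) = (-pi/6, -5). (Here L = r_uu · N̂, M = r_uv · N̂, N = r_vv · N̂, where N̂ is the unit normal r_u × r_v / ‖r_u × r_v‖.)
L = -5;  M = 0;  N = 0

Compute the unit normal N̂(u, v) = (cos(u), sin(u), 0), and the second partials r_uu, r_uv, r_vv. Take dot products:
  L(u, v) = r_uu · N̂ = -5,
  M(u, v) = r_uv · N̂ = 0,
  N(u, v) = r_vv · N̂ = 0.
Evaluating at (u, v) = (-pi/6, -5):
  L = -5, M = 0, N = 0.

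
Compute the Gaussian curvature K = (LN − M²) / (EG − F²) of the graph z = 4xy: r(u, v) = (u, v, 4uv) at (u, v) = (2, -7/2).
K = -16/68121

Coefficients of the first fundamental form: E = 16*v^2 + 1, F = 16*u*v, G = 16*u^2 + 1.
Coefficients of the second fundamental form: L = 0, M = 4/sqrt(16*u^2 + 16*v^2 + 1), N = 0.
Assemble K = (LN − M²)/(EG − F²) = -16/(256*u^4 + 512*u^2*v^2 + 32*u^2 + 256*v^4 + 32*v^2 + 1). At (u, v) = (2, -7/2): K = -16/68121.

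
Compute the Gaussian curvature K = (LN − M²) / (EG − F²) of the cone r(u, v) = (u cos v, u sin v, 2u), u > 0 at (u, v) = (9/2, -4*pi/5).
K = 0

Coefficients of the first fundamental form: E = 5, F = 0, G = u^2.
Coefficients of the second fundamental form: L = 0, M = 0, N = 2*sqrt(5)*u^2/(5*Abs(u)).
Assemble K = (LN − M²)/(EG − F²) = 0. At (u, v) = (9/2, -4*pi/5): K = 0.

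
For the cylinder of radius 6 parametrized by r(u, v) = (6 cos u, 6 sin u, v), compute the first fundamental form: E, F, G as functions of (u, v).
E = 36;  F = 0;  G = 1

Compute partials: r_u = (-6*sin(u), 6*cos(u), 0), r_v = (0, 0, 1). Then
  E = r_u · r_u = 36,
  F = r_u · r_v = 0,
  G = r_v · r_v = 1.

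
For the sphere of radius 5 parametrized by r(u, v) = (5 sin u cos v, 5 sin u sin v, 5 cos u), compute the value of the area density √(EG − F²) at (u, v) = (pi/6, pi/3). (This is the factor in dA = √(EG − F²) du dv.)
√(EG − F²)|_{(pi/6, pi/3)} = 25/2

E = 25, F = 0, G = 25*sin(u)^2, so EG − F² = 625*sin(u)^2. Taking the positive square root: √(EG − F²) = 25*Abs(sin(u)). At (u, v) = (pi/6, pi/3): 25/2.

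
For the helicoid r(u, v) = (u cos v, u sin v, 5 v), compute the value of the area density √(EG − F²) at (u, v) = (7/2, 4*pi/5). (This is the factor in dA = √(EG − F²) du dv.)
√(EG − F²)|_{(7/2, 4*pi/5)} = sqrt(149)/2

E = 1, F = 0, G = u^2 + 25, so EG − F² = u^2 + 25. Taking the positive square root: √(EG − F²) = sqrt(u^2 + 25). At (u, v) = (7/2, 4*pi/5): sqrt(149)/2.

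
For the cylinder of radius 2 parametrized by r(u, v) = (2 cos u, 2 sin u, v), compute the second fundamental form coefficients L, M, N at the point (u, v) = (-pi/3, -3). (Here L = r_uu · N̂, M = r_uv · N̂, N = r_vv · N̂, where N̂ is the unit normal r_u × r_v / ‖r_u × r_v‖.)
L = -2;  M = 0;  N = 0

Compute the unit normal N̂(u, v) = (cos(u), sin(u), 0), and the second partials r_uu, r_uv, r_vv. Take dot products:
  L(u, v) = r_uu · N̂ = -2,
  M(u, v) = r_uv · N̂ = 0,
  N(u, v) = r_vv · N̂ = 0.
Evaluating at (u, v) = (-pi/3, -3):
  L = -2, M = 0, N = 0.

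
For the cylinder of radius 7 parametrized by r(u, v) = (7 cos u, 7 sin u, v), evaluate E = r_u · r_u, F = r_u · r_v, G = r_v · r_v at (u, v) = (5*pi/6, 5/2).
E = 49;  F = 0;  G = 1

Partials: r_u = (-7*sin(u), 7*cos(u), 0), r_v = (0, 0, 1). As functions of (u, v):
  E = r_u · r_u = 49,
  F = r_u · r_v = 0,
  G = r_v · r_v = 1.
Evaluating at (u, v) = (5*pi/6, 5/2): E = 49, F = 0, G = 1.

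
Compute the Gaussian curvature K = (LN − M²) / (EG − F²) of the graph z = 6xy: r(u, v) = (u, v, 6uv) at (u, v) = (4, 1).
K = -36/375769

Coefficients of the first fundamental form: E = 36*v^2 + 1, F = 36*u*v, G = 36*u^2 + 1.
Coefficients of the second fundamental form: L = 0, M = 6/sqrt(36*u^2 + 36*v^2 + 1), N = 0.
Assemble K = (LN − M²)/(EG − F²) = -36/(1296*u^4 + 2592*u^2*v^2 + 72*u^2 + 1296*v^4 + 72*v^2 + 1). At (u, v) = (4, 1): K = -36/375769.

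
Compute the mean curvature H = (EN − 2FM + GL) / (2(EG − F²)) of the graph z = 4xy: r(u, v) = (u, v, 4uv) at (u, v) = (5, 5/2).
H = -800*sqrt(501)/251001

With E = 16*v^2 + 1, F = 16*u*v, G = 16*u^2 + 1, L = 0, M = 4/sqrt(16*u^2 + 16*v^2 + 1), N = 0, assemble
  H = (EN − 2FM + GL) / (2(EG − F²)) = -64*u*v/(16*u^2 + 16*v^2 + 1)^(3/2).
At (u, v) = (5, 5/2): H = -800*sqrt(501)/251001.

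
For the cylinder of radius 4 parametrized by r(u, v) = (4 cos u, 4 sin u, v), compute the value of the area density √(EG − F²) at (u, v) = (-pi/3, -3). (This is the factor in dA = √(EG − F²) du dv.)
√(EG − F²)|_{(-pi/3, -3)} = 4

E = 16, F = 0, G = 1, so EG − F² = 16. Taking the positive square root: √(EG − F²) = 4. At (u, v) = (-pi/3, -3): 4.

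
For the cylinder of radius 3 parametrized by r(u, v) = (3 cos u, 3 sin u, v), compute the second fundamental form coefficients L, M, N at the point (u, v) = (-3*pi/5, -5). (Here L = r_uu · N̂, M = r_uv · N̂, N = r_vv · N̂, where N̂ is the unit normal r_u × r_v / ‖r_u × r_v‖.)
L = -3;  M = 0;  N = 0

Compute the unit normal N̂(u, v) = (cos(u), sin(u), 0), and the second partials r_uu, r_uv, r_vv. Take dot products:
  L(u, v) = r_uu · N̂ = -3,
  M(u, v) = r_uv · N̂ = 0,
  N(u, v) = r_vv · N̂ = 0.
Evaluating at (u, v) = (-3*pi/5, -5):
  L = -3, M = 0, N = 0.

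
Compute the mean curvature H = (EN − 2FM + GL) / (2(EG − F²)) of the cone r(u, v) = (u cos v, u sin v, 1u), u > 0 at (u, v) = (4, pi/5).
H = sqrt(2)/16

With E = 2, F = 0, G = u^2, L = 0, M = 0, N = sqrt(2)*u^2/(2*Abs(u)), assemble
  H = (EN − 2FM + GL) / (2(EG − F²)) = sqrt(2)/(4*Abs(u)).
At (u, v) = (4, pi/5): H = sqrt(2)/16.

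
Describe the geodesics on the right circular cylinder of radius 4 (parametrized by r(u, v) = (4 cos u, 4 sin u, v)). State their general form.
The cylinder is flat (K = 0) and locally isometric to the plane via the development (u, v) ↦ (4 u, v). Geodesics are the pre-images of straight lines: circles (v constant), vertical lines (u constant), and helices (v = c · u + d) for constants c, d.

A right cylinder has E = 4², F = 0, G = 1, so EG − F² = 4², and L = −4, M = N = 0, giving K = (LN − M²)/(EG − F²) = 0 everywhere. A flat surface is locally isometric to the Euclidean plane via the map (u, v) ↦ (4 u, v). Straight lines in the (x̃, ỹ) plane pull back to: (a) horizontal circles (v = const), (b) vertical generators (u = const), and (c) helices (4 u tan θ = v, i.e. v = c · u + d).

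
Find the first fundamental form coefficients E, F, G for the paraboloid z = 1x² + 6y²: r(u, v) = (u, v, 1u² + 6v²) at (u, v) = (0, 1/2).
E = 1;  F = 0;  G = 37

Partials: r_u = (1, 0, 2*u), r_v = (0, 1, 12*v). As functions of (u, v):
  E = r_u · r_u = 4*u^2 + 1,
  F = r_u · r_v = 24*u*v,
  G = r_v · r_v = 144*v^2 + 1.
Evaluating at (u, v) = (0, 1/2): E = 1, F = 0, G = 37.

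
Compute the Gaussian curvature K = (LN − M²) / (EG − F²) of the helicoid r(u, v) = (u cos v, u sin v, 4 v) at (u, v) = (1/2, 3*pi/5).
K = -256/4225

Coefficients of the first fundamental form: E = 1, F = 0, G = u^2 + 16.
Coefficients of the second fundamental form: L = 0, M = -4/sqrt(u^2 + 16), N = 0.
Assemble K = (LN − M²)/(EG − F²) = -16/(u^2 + 16)^2. At (u, v) = (1/2, 3*pi/5): K = -256/4225.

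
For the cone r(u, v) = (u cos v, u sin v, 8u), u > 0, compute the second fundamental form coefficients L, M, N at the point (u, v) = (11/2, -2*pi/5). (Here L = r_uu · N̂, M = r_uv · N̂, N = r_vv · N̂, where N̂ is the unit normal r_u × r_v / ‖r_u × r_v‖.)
L = 0;  M = 0;  N = 44*sqrt(65)/65

Compute the unit normal N̂(u, v) = (-8*sqrt(65)*u*cos(v)/(65*Abs(u)), -8*sqrt(65)*u*sin(v)/(65*Abs(u)), sqrt(65)*u/(65*Abs(u))), and the second partials r_uu, r_uv, r_vv. Take dot products:
  L(u, v) = r_uu · N̂ = 0,
  M(u, v) = r_uv · N̂ = 0,
  N(u, v) = r_vv · N̂ = 8*sqrt(65)*u^2/(65*Abs(u)).
Evaluating at (u, v) = (11/2, -2*pi/5):
  L = 0, M = 0, N = 44*sqrt(65)/65.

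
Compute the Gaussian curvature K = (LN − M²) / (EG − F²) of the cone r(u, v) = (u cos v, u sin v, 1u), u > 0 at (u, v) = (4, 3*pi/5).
K = 0

Coefficients of the first fundamental form: E = 2, F = 0, G = u^2.
Coefficients of the second fundamental form: L = 0, M = 0, N = sqrt(2)*u^2/(2*Abs(u)).
Assemble K = (LN − M²)/(EG − F²) = 0. At (u, v) = (4, 3*pi/5): K = 0.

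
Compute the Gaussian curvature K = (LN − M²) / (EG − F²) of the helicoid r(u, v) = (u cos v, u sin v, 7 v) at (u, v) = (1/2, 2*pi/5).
K = -784/38809

Coefficients of the first fundamental form: E = 1, F = 0, G = u^2 + 49.
Coefficients of the second fundamental form: L = 0, M = -7/sqrt(u^2 + 49), N = 0.
Assemble K = (LN − M²)/(EG − F²) = -49/(u^2 + 49)^2. At (u, v) = (1/2, 2*pi/5): K = -784/38809.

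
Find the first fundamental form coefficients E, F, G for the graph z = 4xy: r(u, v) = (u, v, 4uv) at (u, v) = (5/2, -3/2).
E = 37;  F = -60;  G = 101

Partials: r_u = (1, 0, 4*v), r_v = (0, 1, 4*u). As functions of (u, v):
  E = r_u · r_u = 16*v^2 + 1,
  F = r_u · r_v = 16*u*v,
  G = r_v · r_v = 16*u^2 + 1.
Evaluating at (u, v) = (5/2, -3/2): E = 37, F = -60, G = 101.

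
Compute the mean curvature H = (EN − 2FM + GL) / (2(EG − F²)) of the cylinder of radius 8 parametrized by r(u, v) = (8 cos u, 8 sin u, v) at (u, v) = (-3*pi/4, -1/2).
H = -1/16

With E = 64, F = 0, G = 1, L = -8, M = 0, N = 0, assemble
  H = (EN − 2FM + GL) / (2(EG − F²)) = -1/16.
At (u, v) = (-3*pi/4, -1/2): H = -1/16.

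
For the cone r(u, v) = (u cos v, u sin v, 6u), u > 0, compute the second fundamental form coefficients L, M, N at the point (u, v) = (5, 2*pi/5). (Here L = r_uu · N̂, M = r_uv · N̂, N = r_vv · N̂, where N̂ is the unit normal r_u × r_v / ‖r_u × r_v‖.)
L = 0;  M = 0;  N = 30*sqrt(37)/37

Compute the unit normal N̂(u, v) = (-6*sqrt(37)*u*cos(v)/(37*Abs(u)), -6*sqrt(37)*u*sin(v)/(37*Abs(u)), sqrt(37)*u/(37*Abs(u))), and the second partials r_uu, r_uv, r_vv. Take dot products:
  L(u, v) = r_uu · N̂ = 0,
  M(u, v) = r_uv · N̂ = 0,
  N(u, v) = r_vv · N̂ = 6*sqrt(37)*u^2/(37*Abs(u)).
Evaluating at (u, v) = (5, 2*pi/5):
  L = 0, M = 0, N = 30*sqrt(37)/37.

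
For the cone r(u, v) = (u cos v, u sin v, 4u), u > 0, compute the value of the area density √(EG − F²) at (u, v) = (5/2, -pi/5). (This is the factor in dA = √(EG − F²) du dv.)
√(EG − F²)|_{(5/2, -pi/5)} = 5*sqrt(17)/2

E = 17, F = 0, G = u^2, so EG − F² = 17*u^2. Taking the positive square root: √(EG − F²) = sqrt(17)*Abs(u). At (u, v) = (5/2, -pi/5): 5*sqrt(17)/2.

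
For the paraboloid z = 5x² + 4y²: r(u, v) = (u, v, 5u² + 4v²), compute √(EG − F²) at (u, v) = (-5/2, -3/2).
√(EG − F²)|_{(-5/2, -3/2)} = sqrt(770)

E = 100*u^2 + 1, F = 80*u*v, G = 64*v^2 + 1; EG − F² = 100*u^2 + 64*v^2 + 1; √(EG − F²) = sqrt(100*u^2 + 64*v^2 + 1). At the given point: sqrt(770).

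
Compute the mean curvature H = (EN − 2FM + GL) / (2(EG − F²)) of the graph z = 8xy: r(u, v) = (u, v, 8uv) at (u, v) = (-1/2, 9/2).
H = 1152*sqrt(1313)/1723969

With E = 64*v^2 + 1, F = 64*u*v, G = 64*u^2 + 1, L = 0, M = 8/sqrt(64*u^2 + 64*v^2 + 1), N = 0, assemble
  H = (EN − 2FM + GL) / (2(EG − F²)) = -512*u*v/(64*u^2 + 64*v^2 + 1)^(3/2).
At (u, v) = (-1/2, 9/2): H = 1152*sqrt(1313)/1723969.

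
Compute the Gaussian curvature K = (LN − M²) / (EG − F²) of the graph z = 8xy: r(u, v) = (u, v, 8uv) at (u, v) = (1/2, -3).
K = -64/351649

Coefficients of the first fundamental form: E = 64*v^2 + 1, F = 64*u*v, G = 64*u^2 + 1.
Coefficients of the second fundamental form: L = 0, M = 8/sqrt(64*u^2 + 64*v^2 + 1), N = 0.
Assemble K = (LN − M²)/(EG − F²) = -64/(4096*u^4 + 8192*u^2*v^2 + 128*u^2 + 4096*v^4 + 128*v^2 + 1). At (u, v) = (1/2, -3): K = -64/351649.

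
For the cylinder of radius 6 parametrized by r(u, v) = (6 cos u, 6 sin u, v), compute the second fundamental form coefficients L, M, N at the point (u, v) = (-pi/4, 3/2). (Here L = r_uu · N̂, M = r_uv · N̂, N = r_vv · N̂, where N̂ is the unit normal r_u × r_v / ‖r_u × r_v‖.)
L = -6;  M = 0;  N = 0

Compute the unit normal N̂(u, v) = (cos(u), sin(u), 0), and the second partials r_uu, r_uv, r_vv. Take dot products:
  L(u, v) = r_uu · N̂ = -6,
  M(u, v) = r_uv · N̂ = 0,
  N(u, v) = r_vv · N̂ = 0.
Evaluating at (u, v) = (-pi/4, 3/2):
  L = -6, M = 0, N = 0.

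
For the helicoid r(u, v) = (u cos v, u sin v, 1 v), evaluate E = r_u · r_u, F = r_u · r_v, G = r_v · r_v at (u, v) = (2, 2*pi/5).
E = 1;  F = 0;  G = 5

Partials: r_u = (cos(v), sin(v), 0), r_v = (-u*sin(v), u*cos(v), 1). As functions of (u, v):
  E = r_u · r_u = 1,
  F = r_u · r_v = 0,
  G = r_v · r_v = u^2 + 1.
Evaluating at (u, v) = (2, 2*pi/5): E = 1, F = 0, G = 5.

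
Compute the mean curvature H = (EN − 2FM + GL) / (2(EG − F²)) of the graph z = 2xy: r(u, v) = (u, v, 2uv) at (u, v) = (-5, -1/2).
H = -5*sqrt(102)/2601

With E = 4*v^2 + 1, F = 4*u*v, G = 4*u^2 + 1, L = 0, M = 2/sqrt(4*u^2 + 4*v^2 + 1), N = 0, assemble
  H = (EN − 2FM + GL) / (2(EG − F²)) = -8*u*v/(4*u^2 + 4*v^2 + 1)^(3/2).
At (u, v) = (-5, -1/2): H = -5*sqrt(102)/2601.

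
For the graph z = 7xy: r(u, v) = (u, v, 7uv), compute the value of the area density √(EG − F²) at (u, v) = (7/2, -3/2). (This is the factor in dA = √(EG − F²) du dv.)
√(EG − F²)|_{(7/2, -3/2)} = sqrt(2846)/2

E = 49*v^2 + 1, F = 49*u*v, G = 49*u^2 + 1, so EG − F² = 49*u^2 + 49*v^2 + 1. Taking the positive square root: √(EG − F²) = sqrt(49*u^2 + 49*v^2 + 1). At (u, v) = (7/2, -3/2): sqrt(2846)/2.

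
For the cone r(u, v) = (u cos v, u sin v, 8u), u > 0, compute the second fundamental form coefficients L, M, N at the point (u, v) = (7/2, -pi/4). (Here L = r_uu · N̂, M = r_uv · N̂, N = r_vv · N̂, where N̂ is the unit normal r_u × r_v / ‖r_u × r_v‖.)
L = 0;  M = 0;  N = 28*sqrt(65)/65

Compute the unit normal N̂(u, v) = (-8*sqrt(65)*u*cos(v)/(65*Abs(u)), -8*sqrt(65)*u*sin(v)/(65*Abs(u)), sqrt(65)*u/(65*Abs(u))), and the second partials r_uu, r_uv, r_vv. Take dot products:
  L(u, v) = r_uu · N̂ = 0,
  M(u, v) = r_uv · N̂ = 0,
  N(u, v) = r_vv · N̂ = 8*sqrt(65)*u^2/(65*Abs(u)).
Evaluating at (u, v) = (7/2, -pi/4):
  L = 0, M = 0, N = 28*sqrt(65)/65.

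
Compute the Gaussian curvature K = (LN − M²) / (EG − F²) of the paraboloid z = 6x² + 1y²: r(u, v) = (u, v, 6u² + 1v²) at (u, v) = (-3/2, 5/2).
K = 6/30625

Coefficients of the first fundamental form: E = 144*u^2 + 1, F = 24*u*v, G = 4*v^2 + 1.
Coefficients of the second fundamental form: L = 12/sqrt(144*u^2 + 4*v^2 + 1), M = 0, N = 2/sqrt(144*u^2 + 4*v^2 + 1).
Assemble K = (LN − M²)/(EG − F²) = 24/(20736*u^4 + 1152*u^2*v^2 + 288*u^2 + 16*v^4 + 8*v^2 + 1). At (u, v) = (-3/2, 5/2): K = 6/30625.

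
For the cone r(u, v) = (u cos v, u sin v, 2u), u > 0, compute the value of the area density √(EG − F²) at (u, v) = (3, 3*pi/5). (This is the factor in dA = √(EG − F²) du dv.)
√(EG − F²)|_{(3, 3*pi/5)} = 3*sqrt(5)

E = 5, F = 0, G = u^2, so EG − F² = 5*u^2. Taking the positive square root: √(EG − F²) = sqrt(5)*Abs(u). At (u, v) = (3, 3*pi/5): 3*sqrt(5).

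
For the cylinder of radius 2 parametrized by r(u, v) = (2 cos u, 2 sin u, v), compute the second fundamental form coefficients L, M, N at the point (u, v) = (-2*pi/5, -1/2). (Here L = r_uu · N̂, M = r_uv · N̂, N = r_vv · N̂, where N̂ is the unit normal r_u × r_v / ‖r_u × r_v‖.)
L = -2;  M = 0;  N = 0

Compute the unit normal N̂(u, v) = (cos(u), sin(u), 0), and the second partials r_uu, r_uv, r_vv. Take dot products:
  L(u, v) = r_uu · N̂ = -2,
  M(u, v) = r_uv · N̂ = 0,
  N(u, v) = r_vv · N̂ = 0.
Evaluating at (u, v) = (-2*pi/5, -1/2):
  L = -2, M = 0, N = 0.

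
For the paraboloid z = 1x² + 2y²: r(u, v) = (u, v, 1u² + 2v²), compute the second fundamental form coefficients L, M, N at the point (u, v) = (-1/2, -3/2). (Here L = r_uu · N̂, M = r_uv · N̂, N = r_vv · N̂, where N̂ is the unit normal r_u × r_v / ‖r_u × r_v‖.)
L = sqrt(38)/19;  M = 0;  N = 2*sqrt(38)/19

Compute the unit normal N̂(u, v) = (-2*u/sqrt(4*u^2 + 16*v^2 + 1), -4*v/sqrt(4*u^2 + 16*v^2 + 1), 1/sqrt(4*u^2 + 16*v^2 + 1)), and the second partials r_uu, r_uv, r_vv. Take dot products:
  L(u, v) = r_uu · N̂ = 2/sqrt(4*u^2 + 16*v^2 + 1),
  M(u, v) = r_uv · N̂ = 0,
  N(u, v) = r_vv · N̂ = 4/sqrt(4*u^2 + 16*v^2 + 1).
Evaluating at (u, v) = (-1/2, -3/2):
  L = sqrt(38)/19, M = 0, N = 2*sqrt(38)/19.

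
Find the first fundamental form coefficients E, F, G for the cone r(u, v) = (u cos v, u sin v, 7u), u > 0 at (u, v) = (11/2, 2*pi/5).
E = 50;  F = 0;  G = 121/4

Partials: r_u = (cos(v), sin(v), 7), r_v = (-u*sin(v), u*cos(v), 0). As functions of (u, v):
  E = r_u · r_u = 50,
  F = r_u · r_v = 0,
  G = r_v · r_v = u^2.
Evaluating at (u, v) = (11/2, 2*pi/5): E = 50, F = 0, G = 121/4.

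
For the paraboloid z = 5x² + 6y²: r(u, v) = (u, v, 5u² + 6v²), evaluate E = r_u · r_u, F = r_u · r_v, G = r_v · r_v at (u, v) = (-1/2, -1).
E = 26;  F = 60;  G = 145

Partials: r_u = (1, 0, 10*u), r_v = (0, 1, 12*v). As functions of (u, v):
  E = r_u · r_u = 100*u^2 + 1,
  F = r_u · r_v = 120*u*v,
  G = r_v · r_v = 144*v^2 + 1.
Evaluating at (u, v) = (-1/2, -1): E = 26, F = 60, G = 145.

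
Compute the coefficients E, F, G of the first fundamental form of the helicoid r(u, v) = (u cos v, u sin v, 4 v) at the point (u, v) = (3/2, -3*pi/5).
E = 1;  F = 0;  G = 73/4

Partials: r_u = (cos(v), sin(v), 0), r_v = (-u*sin(v), u*cos(v), 4). As functions of (u, v):
  E = r_u · r_u = 1,
  F = r_u · r_v = 0,
  G = r_v · r_v = u^2 + 16.
Evaluating at (u, v) = (3/2, -3*pi/5): E = 1, F = 0, G = 73/4.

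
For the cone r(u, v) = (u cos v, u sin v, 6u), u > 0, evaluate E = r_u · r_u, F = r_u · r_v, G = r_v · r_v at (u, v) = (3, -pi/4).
E = 37;  F = 0;  G = 9

Partials: r_u = (cos(v), sin(v), 6), r_v = (-u*sin(v), u*cos(v), 0). As functions of (u, v):
  E = r_u · r_u = 37,
  F = r_u · r_v = 0,
  G = r_v · r_v = u^2.
Evaluating at (u, v) = (3, -pi/4): E = 37, F = 0, G = 9.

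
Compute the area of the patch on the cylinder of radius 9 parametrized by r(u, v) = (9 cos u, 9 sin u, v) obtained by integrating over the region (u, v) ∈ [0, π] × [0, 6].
Area = 54*pi

Area = ∫∫ √(EG − F²) du dv with √(EG − F²) = 9. Integrating over [0, π] × [0, 6] gives 54*pi.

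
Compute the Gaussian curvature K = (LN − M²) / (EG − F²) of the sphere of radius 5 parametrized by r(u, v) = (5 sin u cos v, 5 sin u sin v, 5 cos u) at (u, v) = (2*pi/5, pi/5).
K = 1/25

Coefficients of the first fundamental form: E = 25, F = 0, G = 25*sin(u)^2.
Coefficients of the second fundamental form: L = -5*sin(u)/Abs(sin(u)), M = 0, N = -5*sin(u)^3/Abs(sin(u)).
Assemble K = (LN − M²)/(EG − F²) = 1/25. At (u, v) = (2*pi/5, pi/5): K = 1/25.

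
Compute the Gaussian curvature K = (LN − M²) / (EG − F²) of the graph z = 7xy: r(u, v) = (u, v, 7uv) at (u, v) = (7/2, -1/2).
K = -196/1505529

Coefficients of the first fundamental form: E = 49*v^2 + 1, F = 49*u*v, G = 49*u^2 + 1.
Coefficients of the second fundamental form: L = 0, M = 7/sqrt(49*u^2 + 49*v^2 + 1), N = 0.
Assemble K = (LN − M²)/(EG − F²) = -49/(2401*u^4 + 4802*u^2*v^2 + 98*u^2 + 2401*v^4 + 98*v^2 + 1). At (u, v) = (7/2, -1/2): K = -196/1505529.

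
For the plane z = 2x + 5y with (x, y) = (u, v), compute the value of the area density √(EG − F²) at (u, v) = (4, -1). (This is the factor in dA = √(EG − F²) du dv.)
√(EG − F²)|_{(4, -1)} = sqrt(30)

E = 5, F = 10, G = 26, so EG − F² = 30. Taking the positive square root: √(EG − F²) = sqrt(30). At (u, v) = (4, -1): sqrt(30).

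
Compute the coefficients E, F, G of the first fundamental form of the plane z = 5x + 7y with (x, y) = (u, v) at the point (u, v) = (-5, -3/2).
E = 26;  F = 35;  G = 50

Partials: r_u = (1, 0, 5), r_v = (0, 1, 7). As functions of (u, v):
  E = r_u · r_u = 26,
  F = r_u · r_v = 35,
  G = r_v · r_v = 50.
Evaluating at (u, v) = (-5, -3/2): E = 26, F = 35, G = 50.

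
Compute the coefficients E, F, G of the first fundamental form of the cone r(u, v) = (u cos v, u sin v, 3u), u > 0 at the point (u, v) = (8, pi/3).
E = 10;  F = 0;  G = 64

Partials: r_u = (cos(v), sin(v), 3), r_v = (-u*sin(v), u*cos(v), 0). As functions of (u, v):
  E = r_u · r_u = 10,
  F = r_u · r_v = 0,
  G = r_v · r_v = u^2.
Evaluating at (u, v) = (8, pi/3): E = 10, F = 0, G = 64.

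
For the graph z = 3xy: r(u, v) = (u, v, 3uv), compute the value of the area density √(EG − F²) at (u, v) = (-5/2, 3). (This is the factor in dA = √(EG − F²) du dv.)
√(EG − F²)|_{(-5/2, 3)} = sqrt(553)/2

E = 9*v^2 + 1, F = 9*u*v, G = 9*u^2 + 1, so EG − F² = 9*u^2 + 9*v^2 + 1. Taking the positive square root: √(EG − F²) = sqrt(9*u^2 + 9*v^2 + 1). At (u, v) = (-5/2, 3): sqrt(553)/2.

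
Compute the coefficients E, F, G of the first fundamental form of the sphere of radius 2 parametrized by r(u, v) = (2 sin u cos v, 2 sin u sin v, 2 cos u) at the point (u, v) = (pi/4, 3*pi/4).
E = 4;  F = 0;  G = 2

Partials: r_u = (2*cos(u)*cos(v), 2*sin(v)*cos(u), -2*sin(u)), r_v = (-2*sin(u)*sin(v), 2*sin(u)*cos(v), 0). As functions of (u, v):
  E = r_u · r_u = 4,
  F = r_u · r_v = 0,
  G = r_v · r_v = 4*sin(u)^2.
Evaluating at (u, v) = (pi/4, 3*pi/4): E = 4, F = 0, G = 2.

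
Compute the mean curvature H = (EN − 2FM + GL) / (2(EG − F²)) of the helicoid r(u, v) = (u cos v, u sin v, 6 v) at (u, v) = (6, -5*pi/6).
H = 0

With E = 1, F = 0, G = u^2 + 36, L = 0, M = -6/sqrt(u^2 + 36), N = 0, assemble
  H = (EN − 2FM + GL) / (2(EG − F²)) = 0.
At (u, v) = (6, -5*pi/6): H = 0.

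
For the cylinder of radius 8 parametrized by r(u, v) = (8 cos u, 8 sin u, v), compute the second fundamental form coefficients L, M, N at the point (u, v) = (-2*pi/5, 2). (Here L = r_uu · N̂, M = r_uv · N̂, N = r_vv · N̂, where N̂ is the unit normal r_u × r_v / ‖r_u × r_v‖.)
L = -8;  M = 0;  N = 0

Compute the unit normal N̂(u, v) = (cos(u), sin(u), 0), and the second partials r_uu, r_uv, r_vv. Take dot products:
  L(u, v) = r_uu · N̂ = -8,
  M(u, v) = r_uv · N̂ = 0,
  N(u, v) = r_vv · N̂ = 0.
Evaluating at (u, v) = (-2*pi/5, 2):
  L = -8, M = 0, N = 0.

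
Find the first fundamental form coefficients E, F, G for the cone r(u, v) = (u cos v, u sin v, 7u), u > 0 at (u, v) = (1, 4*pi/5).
E = 50;  F = 0;  G = 1

Partials: r_u = (cos(v), sin(v), 7), r_v = (-u*sin(v), u*cos(v), 0). As functions of (u, v):
  E = r_u · r_u = 50,
  F = r_u · r_v = 0,
  G = r_v · r_v = u^2.
Evaluating at (u, v) = (1, 4*pi/5): E = 50, F = 0, G = 1.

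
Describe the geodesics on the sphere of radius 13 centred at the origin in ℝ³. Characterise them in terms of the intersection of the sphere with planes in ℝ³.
Geodesics on the sphere of radius 13 are great circles — circles of radius 13 obtained as the intersection of the sphere with planes through the origin (the centre of the sphere).

A curve α(t) of nonzero constant speed on the sphere of radius 13 is a geodesic iff its acceleration α̈ is everywhere normal to the surface, i.e. parallel to the radial vector α(t). Then d/dt(α × α̇) = α̇ × α̇ + α × α̈ = 0, so α × α̇ is a constant vector n ≠ 0 and α(t) · n = 0 for all t: α lies in the plane through the origin with normal n. The intersection of that plane with the sphere is a circle of radius 13 (a great circle). Conversely, a great circle traversed at constant speed has centripetal acceleration pointing at the origin, hence normal to the sphere, so every great circle is a geodesic.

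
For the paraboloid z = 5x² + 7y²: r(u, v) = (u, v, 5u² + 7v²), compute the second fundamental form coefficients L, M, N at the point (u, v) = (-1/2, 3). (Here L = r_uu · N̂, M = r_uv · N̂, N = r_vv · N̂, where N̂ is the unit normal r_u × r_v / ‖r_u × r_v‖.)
L = sqrt(1790)/179;  M = 0;  N = 7*sqrt(1790)/895

Compute the unit normal N̂(u, v) = (-10*u/sqrt(100*u^2 + 196*v^2 + 1), -14*v/sqrt(100*u^2 + 196*v^2 + 1), 1/sqrt(100*u^2 + 196*v^2 + 1)), and the second partials r_uu, r_uv, r_vv. Take dot products:
  L(u, v) = r_uu · N̂ = 10/sqrt(100*u^2 + 196*v^2 + 1),
  M(u, v) = r_uv · N̂ = 0,
  N(u, v) = r_vv · N̂ = 14/sqrt(100*u^2 + 196*v^2 + 1).
Evaluating at (u, v) = (-1/2, 3):
  L = sqrt(1790)/179, M = 0, N = 7*sqrt(1790)/895.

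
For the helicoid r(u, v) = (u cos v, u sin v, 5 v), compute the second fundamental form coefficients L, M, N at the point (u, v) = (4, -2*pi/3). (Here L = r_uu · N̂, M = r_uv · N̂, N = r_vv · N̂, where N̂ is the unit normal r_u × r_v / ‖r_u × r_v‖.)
L = 0;  M = -5*sqrt(41)/41;  N = 0

Compute the unit normal N̂(u, v) = (5*sin(v)/sqrt(u^2 + 25), -5*cos(v)/sqrt(u^2 + 25), u/sqrt(u^2 + 25)), and the second partials r_uu, r_uv, r_vv. Take dot products:
  L(u, v) = r_uu · N̂ = 0,
  M(u, v) = r_uv · N̂ = -5/sqrt(u^2 + 25),
  N(u, v) = r_vv · N̂ = 0.
Evaluating at (u, v) = (4, -2*pi/3):
  L = 0, M = -5*sqrt(41)/41, N = 0.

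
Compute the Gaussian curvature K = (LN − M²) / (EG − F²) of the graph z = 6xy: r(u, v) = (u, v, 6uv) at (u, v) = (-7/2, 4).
K = -9/259081

Coefficients of the first fundamental form: E = 36*v^2 + 1, F = 36*u*v, G = 36*u^2 + 1.
Coefficients of the second fundamental form: L = 0, M = 6/sqrt(36*u^2 + 36*v^2 + 1), N = 0.
Assemble K = (LN − M²)/(EG − F²) = -36/(1296*u^4 + 2592*u^2*v^2 + 72*u^2 + 1296*v^4 + 72*v^2 + 1). At (u, v) = (-7/2, 4): K = -9/259081.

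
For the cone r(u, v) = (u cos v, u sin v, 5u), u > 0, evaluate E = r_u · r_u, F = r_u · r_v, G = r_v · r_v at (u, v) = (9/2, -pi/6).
E = 26;  F = 0;  G = 81/4

Partials: r_u = (cos(v), sin(v), 5), r_v = (-u*sin(v), u*cos(v), 0). As functions of (u, v):
  E = r_u · r_u = 26,
  F = r_u · r_v = 0,
  G = r_v · r_v = u^2.
Evaluating at (u, v) = (9/2, -pi/6): E = 26, F = 0, G = 81/4.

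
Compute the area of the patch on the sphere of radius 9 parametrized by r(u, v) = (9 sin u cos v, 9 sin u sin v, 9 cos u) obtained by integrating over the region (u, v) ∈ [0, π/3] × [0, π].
Area = 81*pi/2

Area = ∫∫ √(EG − F²) du dv with √(EG − F²) = 81*Abs(sin(u)). Integrating over [0, π/3] × [0, π] gives 81*pi/2.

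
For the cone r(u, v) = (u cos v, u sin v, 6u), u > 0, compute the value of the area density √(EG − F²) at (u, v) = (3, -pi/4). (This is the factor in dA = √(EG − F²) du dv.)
√(EG − F²)|_{(3, -pi/4)} = 3*sqrt(37)

E = 37, F = 0, G = u^2, so EG − F² = 37*u^2. Taking the positive square root: √(EG − F²) = sqrt(37)*Abs(u). At (u, v) = (3, -pi/4): 3*sqrt(37).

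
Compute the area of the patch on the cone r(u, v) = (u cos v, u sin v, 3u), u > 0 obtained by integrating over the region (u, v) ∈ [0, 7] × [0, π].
Area = 49*sqrt(10)*pi/2

Area = ∫∫ √(EG − F²) du dv with √(EG − F²) = sqrt(10)*Abs(u). Integrating over [0, 7] × [0, π] gives 49*sqrt(10)*pi/2.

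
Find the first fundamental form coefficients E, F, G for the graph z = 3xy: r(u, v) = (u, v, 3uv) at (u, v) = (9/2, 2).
E = 37;  F = 81;  G = 733/4

Partials: r_u = (1, 0, 3*v), r_v = (0, 1, 3*u). As functions of (u, v):
  E = r_u · r_u = 9*v^2 + 1,
  F = r_u · r_v = 9*u*v,
  G = r_v · r_v = 9*u^2 + 1.
Evaluating at (u, v) = (9/2, 2): E = 37, F = 81, G = 733/4.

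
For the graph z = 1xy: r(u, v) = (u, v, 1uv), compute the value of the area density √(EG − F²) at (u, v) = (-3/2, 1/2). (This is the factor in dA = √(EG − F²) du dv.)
√(EG − F²)|_{(-3/2, 1/2)} = sqrt(14)/2

E = v^2 + 1, F = u*v, G = u^2 + 1, so EG − F² = u^2 + v^2 + 1. Taking the positive square root: √(EG − F²) = sqrt(u^2 + v^2 + 1). At (u, v) = (-3/2, 1/2): sqrt(14)/2.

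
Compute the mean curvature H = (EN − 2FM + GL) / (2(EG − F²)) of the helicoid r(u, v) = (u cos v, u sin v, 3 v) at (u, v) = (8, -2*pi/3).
H = 0

With E = 1, F = 0, G = u^2 + 9, L = 0, M = -3/sqrt(u^2 + 9), N = 0, assemble
  H = (EN − 2FM + GL) / (2(EG − F²)) = 0.
At (u, v) = (8, -2*pi/3): H = 0.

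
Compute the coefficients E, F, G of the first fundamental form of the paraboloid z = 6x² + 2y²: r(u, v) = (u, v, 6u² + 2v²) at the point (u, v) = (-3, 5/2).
E = 1297;  F = -360;  G = 101

Partials: r_u = (1, 0, 12*u), r_v = (0, 1, 4*v). As functions of (u, v):
  E = r_u · r_u = 144*u^2 + 1,
  F = r_u · r_v = 48*u*v,
  G = r_v · r_v = 16*v^2 + 1.
Evaluating at (u, v) = (-3, 5/2): E = 1297, F = -360, G = 101.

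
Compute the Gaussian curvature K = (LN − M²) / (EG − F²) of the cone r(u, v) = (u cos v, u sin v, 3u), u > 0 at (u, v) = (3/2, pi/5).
K = 0

Coefficients of the first fundamental form: E = 10, F = 0, G = u^2.
Coefficients of the second fundamental form: L = 0, M = 0, N = 3*sqrt(10)*u^2/(10*Abs(u)).
Assemble K = (LN − M²)/(EG − F²) = 0. At (u, v) = (3/2, pi/5): K = 0.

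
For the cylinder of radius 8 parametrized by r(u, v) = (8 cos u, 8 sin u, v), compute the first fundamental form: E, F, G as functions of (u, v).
E = 64;  F = 0;  G = 1

Compute partials: r_u = (-8*sin(u), 8*cos(u), 0), r_v = (0, 0, 1). Then
  E = r_u · r_u = 64,
  F = r_u · r_v = 0,
  G = r_v · r_v = 1.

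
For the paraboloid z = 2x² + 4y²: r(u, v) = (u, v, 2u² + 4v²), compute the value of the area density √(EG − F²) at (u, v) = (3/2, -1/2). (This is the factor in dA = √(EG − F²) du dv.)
√(EG − F²)|_{(3/2, -1/2)} = sqrt(53)

E = 16*u^2 + 1, F = 32*u*v, G = 64*v^2 + 1, so EG − F² = 16*u^2 + 64*v^2 + 1. Taking the positive square root: √(EG − F²) = sqrt(16*u^2 + 64*v^2 + 1). At (u, v) = (3/2, -1/2): sqrt(53).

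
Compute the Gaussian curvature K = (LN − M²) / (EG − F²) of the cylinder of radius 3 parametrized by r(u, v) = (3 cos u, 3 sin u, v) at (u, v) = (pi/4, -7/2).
K = 0

Coefficients of the first fundamental form: E = 9, F = 0, G = 1.
Coefficients of the second fundamental form: L = -3, M = 0, N = 0.
Assemble K = (LN − M²)/(EG − F²) = 0. At (u, v) = (pi/4, -7/2): K = 0.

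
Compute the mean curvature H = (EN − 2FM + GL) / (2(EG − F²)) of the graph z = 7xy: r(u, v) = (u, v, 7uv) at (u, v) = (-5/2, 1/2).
H = 1715*sqrt(142)/272214

With E = 49*v^2 + 1, F = 49*u*v, G = 49*u^2 + 1, L = 0, M = 7/sqrt(49*u^2 + 49*v^2 + 1), N = 0, assemble
  H = (EN − 2FM + GL) / (2(EG − F²)) = -343*u*v/(49*u^2 + 49*v^2 + 1)^(3/2).
At (u, v) = (-5/2, 1/2): H = 1715*sqrt(142)/272214.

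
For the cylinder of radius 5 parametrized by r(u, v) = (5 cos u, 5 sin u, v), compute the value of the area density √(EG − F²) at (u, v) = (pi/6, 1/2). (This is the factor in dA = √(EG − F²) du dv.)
√(EG − F²)|_{(pi/6, 1/2)} = 5

E = 25, F = 0, G = 1, so EG − F² = 25. Taking the positive square root: √(EG − F²) = 5. At (u, v) = (pi/6, 1/2): 5.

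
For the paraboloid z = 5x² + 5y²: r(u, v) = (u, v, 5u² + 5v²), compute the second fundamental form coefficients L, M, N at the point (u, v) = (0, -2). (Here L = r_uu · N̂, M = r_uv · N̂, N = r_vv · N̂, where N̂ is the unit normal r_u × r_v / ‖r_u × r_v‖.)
L = 10*sqrt(401)/401;  M = 0;  N = 10*sqrt(401)/401

Compute the unit normal N̂(u, v) = (-10*u/sqrt(100*u^2 + 100*v^2 + 1), -10*v/sqrt(100*u^2 + 100*v^2 + 1), 1/sqrt(100*u^2 + 100*v^2 + 1)), and the second partials r_uu, r_uv, r_vv. Take dot products:
  L(u, v) = r_uu · N̂ = 10/sqrt(100*u^2 + 100*v^2 + 1),
  M(u, v) = r_uv · N̂ = 0,
  N(u, v) = r_vv · N̂ = 10/sqrt(100*u^2 + 100*v^2 + 1).
Evaluating at (u, v) = (0, -2):
  L = 10*sqrt(401)/401, M = 0, N = 10*sqrt(401)/401.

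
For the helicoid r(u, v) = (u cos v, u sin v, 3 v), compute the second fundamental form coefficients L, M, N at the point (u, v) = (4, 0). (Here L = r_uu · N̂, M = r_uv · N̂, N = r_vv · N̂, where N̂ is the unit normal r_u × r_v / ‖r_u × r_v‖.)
L = 0;  M = -3/5;  N = 0

Compute the unit normal N̂(u, v) = (3*sin(v)/sqrt(u^2 + 9), -3*cos(v)/sqrt(u^2 + 9), u/sqrt(u^2 + 9)), and the second partials r_uu, r_uv, r_vv. Take dot products:
  L(u, v) = r_uu · N̂ = 0,
  M(u, v) = r_uv · N̂ = -3/sqrt(u^2 + 9),
  N(u, v) = r_vv · N̂ = 0.
Evaluating at (u, v) = (4, 0):
  L = 0, M = -3/5, N = 0.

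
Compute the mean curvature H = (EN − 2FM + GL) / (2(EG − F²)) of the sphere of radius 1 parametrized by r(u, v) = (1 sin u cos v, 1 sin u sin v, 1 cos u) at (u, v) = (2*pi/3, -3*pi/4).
H = -1

With E = 1, F = 0, G = sin(u)^2, L = -sin(u)/Abs(sin(u)), M = 0, N = -sin(u)^3/Abs(sin(u)), assemble
  H = (EN − 2FM + GL) / (2(EG − F²)) = -sin(u)/Abs(sin(u)).
At (u, v) = (2*pi/3, -3*pi/4): H = -1.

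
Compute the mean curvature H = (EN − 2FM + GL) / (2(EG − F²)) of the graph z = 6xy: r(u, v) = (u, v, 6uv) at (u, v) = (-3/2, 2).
H = 162*sqrt(226)/12769

With E = 36*v^2 + 1, F = 36*u*v, G = 36*u^2 + 1, L = 0, M = 6/sqrt(36*u^2 + 36*v^2 + 1), N = 0, assemble
  H = (EN − 2FM + GL) / (2(EG − F²)) = -216*u*v/(36*u^2 + 36*v^2 + 1)^(3/2).
At (u, v) = (-3/2, 2): H = 162*sqrt(226)/12769.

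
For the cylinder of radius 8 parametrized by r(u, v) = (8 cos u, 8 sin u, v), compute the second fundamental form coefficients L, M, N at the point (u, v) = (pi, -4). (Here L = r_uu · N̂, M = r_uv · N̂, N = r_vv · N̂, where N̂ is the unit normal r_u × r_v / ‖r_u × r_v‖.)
L = -8;  M = 0;  N = 0

Compute the unit normal N̂(u, v) = (cos(u), sin(u), 0), and the second partials r_uu, r_uv, r_vv. Take dot products:
  L(u, v) = r_uu · N̂ = -8,
  M(u, v) = r_uv · N̂ = 0,
  N(u, v) = r_vv · N̂ = 0.
Evaluating at (u, v) = (pi, -4):
  L = -8, M = 0, N = 0.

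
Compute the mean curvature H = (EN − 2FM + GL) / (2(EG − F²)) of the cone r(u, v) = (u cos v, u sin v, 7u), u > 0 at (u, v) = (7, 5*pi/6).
H = sqrt(2)/20

With E = 50, F = 0, G = u^2, L = 0, M = 0, N = 7*sqrt(2)*u^2/(10*Abs(u)), assemble
  H = (EN − 2FM + GL) / (2(EG − F²)) = 7*sqrt(2)/(20*Abs(u)).
At (u, v) = (7, 5*pi/6): H = sqrt(2)/20.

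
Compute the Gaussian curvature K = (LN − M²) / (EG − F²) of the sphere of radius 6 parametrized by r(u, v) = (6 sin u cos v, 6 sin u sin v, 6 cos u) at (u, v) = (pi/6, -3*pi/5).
K = 1/36

Coefficients of the first fundamental form: E = 36, F = 0, G = 36*sin(u)^2.
Coefficients of the second fundamental form: L = -6*sin(u)/Abs(sin(u)), M = 0, N = -6*sin(u)^3/Abs(sin(u)).
Assemble K = (LN − M²)/(EG − F²) = 1/36. At (u, v) = (pi/6, -3*pi/5): K = 1/36.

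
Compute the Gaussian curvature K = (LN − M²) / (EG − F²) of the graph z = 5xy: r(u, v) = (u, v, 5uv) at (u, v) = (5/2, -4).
K = -400/4968441

Coefficients of the first fundamental form: E = 25*v^2 + 1, F = 25*u*v, G = 25*u^2 + 1.
Coefficients of the second fundamental form: L = 0, M = 5/sqrt(25*u^2 + 25*v^2 + 1), N = 0.
Assemble K = (LN − M²)/(EG − F²) = -25/(625*u^4 + 1250*u^2*v^2 + 50*u^2 + 625*v^4 + 50*v^2 + 1). At (u, v) = (5/2, -4): K = -400/4968441.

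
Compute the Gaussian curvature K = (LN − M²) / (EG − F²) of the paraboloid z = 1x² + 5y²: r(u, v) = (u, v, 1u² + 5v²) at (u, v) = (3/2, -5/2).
K = 4/80645

Coefficients of the first fundamental form: E = 4*u^2 + 1, F = 20*u*v, G = 100*v^2 + 1.
Coefficients of the second fundamental form: L = 2/sqrt(4*u^2 + 100*v^2 + 1), M = 0, N = 10/sqrt(4*u^2 + 100*v^2 + 1).
Assemble K = (LN − M²)/(EG − F²) = 20/(16*u^4 + 800*u^2*v^2 + 8*u^2 + 10000*v^4 + 200*v^2 + 1). At (u, v) = (3/2, -5/2): K = 4/80645.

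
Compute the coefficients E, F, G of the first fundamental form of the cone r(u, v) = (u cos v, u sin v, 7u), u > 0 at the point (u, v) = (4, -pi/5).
E = 50;  F = 0;  G = 16

Partials: r_u = (cos(v), sin(v), 7), r_v = (-u*sin(v), u*cos(v), 0). As functions of (u, v):
  E = r_u · r_u = 50,
  F = r_u · r_v = 0,
  G = r_v · r_v = u^2.
Evaluating at (u, v) = (4, -pi/5): E = 50, F = 0, G = 16.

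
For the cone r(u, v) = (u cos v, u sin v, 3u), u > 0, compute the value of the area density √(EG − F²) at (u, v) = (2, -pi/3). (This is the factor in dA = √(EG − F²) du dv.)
√(EG − F²)|_{(2, -pi/3)} = 2*sqrt(10)

E = 10, F = 0, G = u^2, so EG − F² = 10*u^2. Taking the positive square root: √(EG − F²) = sqrt(10)*Abs(u). At (u, v) = (2, -pi/3): 2*sqrt(10).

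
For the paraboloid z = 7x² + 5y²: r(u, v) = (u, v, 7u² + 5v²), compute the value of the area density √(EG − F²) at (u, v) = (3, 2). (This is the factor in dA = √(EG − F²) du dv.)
√(EG − F²)|_{(3, 2)} = sqrt(2165)

E = 196*u^2 + 1, F = 140*u*v, G = 100*v^2 + 1, so EG − F² = 196*u^2 + 100*v^2 + 1. Taking the positive square root: √(EG − F²) = sqrt(196*u^2 + 100*v^2 + 1). At (u, v) = (3, 2): sqrt(2165).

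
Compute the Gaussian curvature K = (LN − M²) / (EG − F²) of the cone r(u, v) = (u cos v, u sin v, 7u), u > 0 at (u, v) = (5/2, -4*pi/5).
K = 0

Coefficients of the first fundamental form: E = 50, F = 0, G = u^2.
Coefficients of the second fundamental form: L = 0, M = 0, N = 7*sqrt(2)*u^2/(10*Abs(u)).
Assemble K = (LN − M²)/(EG − F²) = 0. At (u, v) = (5/2, -4*pi/5): K = 0.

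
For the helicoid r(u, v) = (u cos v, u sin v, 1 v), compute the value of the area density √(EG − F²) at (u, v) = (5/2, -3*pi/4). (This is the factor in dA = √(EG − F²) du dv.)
√(EG − F²)|_{(5/2, -3*pi/4)} = sqrt(29)/2

E = 1, F = 0, G = u^2 + 1, so EG − F² = u^2 + 1. Taking the positive square root: √(EG − F²) = sqrt(u^2 + 1). At (u, v) = (5/2, -3*pi/4): sqrt(29)/2.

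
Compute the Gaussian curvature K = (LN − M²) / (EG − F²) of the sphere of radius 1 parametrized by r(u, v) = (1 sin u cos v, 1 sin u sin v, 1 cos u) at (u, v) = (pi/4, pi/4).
K = 1

Coefficients of the first fundamental form: E = 1, F = 0, G = sin(u)^2.
Coefficients of the second fundamental form: L = -sin(u)/Abs(sin(u)), M = 0, N = -sin(u)^3/Abs(sin(u)).
Assemble K = (LN − M²)/(EG − F²) = 1. At (u, v) = (pi/4, pi/4): K = 1.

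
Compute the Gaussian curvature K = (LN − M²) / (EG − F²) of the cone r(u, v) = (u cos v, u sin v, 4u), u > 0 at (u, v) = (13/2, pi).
K = 0

Coefficients of the first fundamental form: E = 17, F = 0, G = u^2.
Coefficients of the second fundamental form: L = 0, M = 0, N = 4*sqrt(17)*u^2/(17*Abs(u)).
Assemble K = (LN − M²)/(EG − F²) = 0. At (u, v) = (13/2, pi): K = 0.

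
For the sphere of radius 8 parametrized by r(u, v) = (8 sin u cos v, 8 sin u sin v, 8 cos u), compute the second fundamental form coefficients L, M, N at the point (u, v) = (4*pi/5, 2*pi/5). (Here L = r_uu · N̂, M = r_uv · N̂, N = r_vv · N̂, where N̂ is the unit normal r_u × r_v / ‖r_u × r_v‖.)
L = -8;  M = 0;  N = -5 + sqrt(5)

Compute the unit normal N̂(u, v) = (sin(u)^2*cos(v)/Abs(sin(u)), sin(u)^2*sin(v)/Abs(sin(u)), sin(2*u)/(2*Abs(sin(u)))), and the second partials r_uu, r_uv, r_vv. Take dot products:
  L(u, v) = r_uu · N̂ = -8*sin(u)/Abs(sin(u)),
  M(u, v) = r_uv · N̂ = 0,
  N(u, v) = r_vv · N̂ = -8*sin(u)^3/Abs(sin(u)).
Evaluating at (u, v) = (4*pi/5, 2*pi/5):
  L = -8, M = 0, N = -5 + sqrt(5).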